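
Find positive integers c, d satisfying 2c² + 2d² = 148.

Try small values of c and check whether (148 - 2c²)/2 is a perfect square.
c = 7: 2·7² = 98, so 2d² = 148 - 98 = 50, giving d² = 25, d = 5.
Check: 2·7² + 2·5² = 98 + 50 = 148 ✓

c = 7, d = 5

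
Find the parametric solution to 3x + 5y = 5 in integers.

Step 1: Compute gcd(3, 5) = 1.
Since 1 divides 5, solutions exist.

Step 2: Find a particular solution using extended Euclidean algorithm.
We get x₀ = 10, y₀ = -5.
Check: 3*10 + 5*-5 = 5 = 5 ✓

Step 3: Write the general solution.
x = 10 + (5/1)t = 10 + 5t
y = -5 - (3/1)t = -5 - 3t
for any integer t.

x = 10 + 5t, y = -5 - 3t for integer t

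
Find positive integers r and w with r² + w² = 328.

We need to find integers r, w > 0 such that r² + w² = 328.
Trying r = 2: w² = 328 - 2² = 328 - 4 = 324
w = 18
Check: 2² + 18² = 4 + 324 = 328 ✓

328 = 2² + 18²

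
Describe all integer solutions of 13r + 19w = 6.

Step 1: Compute gcd(13, 19) = 1.
Since 1 divides 6, solutions exist.

Step 2: Find a particular solution using extended Euclidean algorithm.
We get r₀ = 18, w₀ = -12.
Check: 13*18 + 19*-12 = 6 = 6 ✓

Step 3: Write the general solution.
r = 18 + (19/1)t = 18 + 19t
w = -12 - (13/1)t = -12 - 13t
for any integer t.

r = 18 + 19t, w = -12 - 13t for integer t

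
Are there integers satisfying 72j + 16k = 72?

Step 1: Compute gcd(72, 16).
gcd(72, 16) = 8

Step 2: Check divisibility.
Does 8 divide 72? 72 = 8 x 9, so yes.

By the theorem on linear Diophantine equations, 72j + 16k = 72 has integer solutions if and only if gcd(72, 16) divides 72. Since 8 | 72, solutions exist.

Yes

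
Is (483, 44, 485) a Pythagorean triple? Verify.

Compute a² + b² = 483² + 44² = 233289 + 1936 = 235225
Compute c² = 485² = 235225
Since 235225 = 235225, confirmed.

Yes, it is a Pythagorean triple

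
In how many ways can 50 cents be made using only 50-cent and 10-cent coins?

We need non-negative integers (x, y) with 50x + 10y = 50.
For each x from 0 to 1, check if (50 - 50x) is a non-negative multiple of 10.
Solutions (x, y): (0,5), (1,0)
Count: 2

2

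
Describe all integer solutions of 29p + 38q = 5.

Step 1: Compute gcd(29, 38) = 1.
Since 1 divides 5, solutions exist.

Step 2: Find a particular solution using extended Euclidean algorithm.
We get p₀ = -85, q₀ = 65.
Check: 29*-85 + 38*65 = 5 = 5 ✓

Step 3: Write the general solution.
p = -85 + (38/1)t = -85 + 38t
q = 65 - (29/1)t = 65 - 29t
for any integer t.

p = -85 + 38t, q = 65 - 29t for integer t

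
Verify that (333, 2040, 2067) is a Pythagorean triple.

Compute a² + b² = 333² + 2040² = 110889 + 4161600 = 4272489
Compute c² = 2067² = 4272489
Since 4272489 = 4272489, confirmed.

Yes, it is a Pythagorean triple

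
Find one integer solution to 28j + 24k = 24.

Step 1: Check solvability.
gcd(28, 24) = 4
Since 4 divides 24, solutions exist.

Step 2: Apply extended Euclidean algorithm to find gcd.
We find integers such that 28*x0 + 24*y0 = 4

Step 3: Scale the particular solution.
Multiply by 24/4 = 6:
j = 6, k = -6

Step 4: Verify.
28*(6) + 24*(-6) = 24 = 24 ✓

j = 6, k = -6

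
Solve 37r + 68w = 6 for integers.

Step 1: Check solvability.
gcd(37, 68) = 1
Since 1 divides 6, solutions exist.

Step 2: Apply extended Euclidean algorithm to find gcd.
We find integers such that 37*x0 + 68*y0 = 1

Step 3: Scale the particular solution.
Multiply by 6/1 = 6:
r = -66, w = 36

Step 4: Verify.
37*(-66) + 68*(36) = 6 = 6 ✓

r = -66, w = 36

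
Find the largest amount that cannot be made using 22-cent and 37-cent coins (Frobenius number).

For two coprime denominations a and b, the Frobenius number (largest value not representable as a non-negative combination) is ab - a - b.
Here gcd(22, 37) = 1, so they are coprime.
F(22, 37) = 22·37 - 22 - 37 = 814 - 59 = 755

755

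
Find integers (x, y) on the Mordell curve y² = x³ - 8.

Try small integer x values and check whether x³ - 8 is a perfect square.
x = 2: x³ - 8 = 2³ - 8 = 8 - 8 = 0
Is 0 a perfect square? 0² = 0 ✓
So (x, y) = (2, 0) is a solution.

x = 2, y = 0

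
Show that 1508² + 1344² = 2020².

Compute a² + b² = 1508² + 1344² = 2274064 + 1806336 = 4080400
Compute c² = 2020² = 4080400
Since 4080400 = 4080400, confirmed.

Yes, it is a Pythagorean triple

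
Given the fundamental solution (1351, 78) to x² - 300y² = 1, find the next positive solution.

Solutions to x² - Dy² = 1 are generated by powers of (x₀ + y₀√D).
The next solution satisfies x₁ + y₁√300 = (x₀ + y₀√300)², giving:
x₁ = x₀² + 300y₀² = 1351² + 300·78² = 1825201 + 1825200 = 3650401
y₁ = 2x₀y₀ = 2·1351·78 = 210756

Verify: 3650401² - 300·210756² = 13325427460801 - 13325427460800 = 1 ✓

x = 3650401, y = 210756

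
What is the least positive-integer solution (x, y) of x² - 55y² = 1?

We seek the smallest positive integers (x, y) with x² - 55y² = 1, i.e., x² = 55y² + 1.
Try successive y values:
y = 1: x² = 55·1² + 1 = 56, not a perfect square
y = 2: x² = 55·2² + 1 = 221, not a perfect square
y = 3: x² = 55·3² + 1 = 496, not a perfect square
... continuing the search (or via continued fractions) ...
y = 12: x² = 55·12² + 1 = 7921, x = 89 ✓

Verify: 89² - 55·12² = 7921 - 7920 = 1 ✓

x = 89, y = 12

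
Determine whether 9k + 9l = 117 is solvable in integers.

Step 1: Compute gcd(9, 9).
gcd(9, 9) = 9

Step 2: Check divisibility.
Does 9 divide 117? 117 = 9 x 13, so yes.

By the theorem on linear Diophantine equations, 9k + 9l = 117 has integer solutions if and only if gcd(9, 9) divides 117. Since 9 | 117, solutions exist.

Yes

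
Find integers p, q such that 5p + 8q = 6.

Step 1: Check solvability.
gcd(5, 8) = 1
Since 1 divides 6, solutions exist.

Step 2: Apply extended Euclidean algorithm to find gcd.
We find integers such that 5*x0 + 8*y0 = 1

Step 3: Scale the particular solution.
Multiply by 6/1 = 6:
p = -18, q = 12

Step 4: Verify.
5*(-18) + 8*(12) = 6 = 6 ✓

p = -18, q = 12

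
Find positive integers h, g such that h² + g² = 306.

Search for h with 306 - h² a perfect square.
h = 9: 306 - 9² = 306 - 81 = 225 = 15² ✓
So h = 9, g = 15.

h = 9, g = 15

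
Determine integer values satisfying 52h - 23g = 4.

Step 1: Check solvability.
gcd(52, 23) = 1
Since 1 divides 4, solutions exist.

Step 2: Apply extended Euclidean algorithm to find gcd.
We find integers such that 52*x0 + 23*y0 = 1

Step 3: Scale the particular solution.
Multiply by 4/1 = 4:
h = 16, g = 36

Step 4: Verify.
52*(16) - 23*(36) = 4 = 4 ✓

h = 16, g = 36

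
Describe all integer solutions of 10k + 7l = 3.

Step 1: Compute gcd(10, 7) = 1.
Since 1 divides 3, solutions exist.

Step 2: Find a particular solution using extended Euclidean algorithm.
We get k₀ = -6, l₀ = 9.
Check: 10*-6 + 7*9 = 3 = 3 ✓

Step 3: Write the general solution.
k = -6 + (7/1)t = -6 + 7t
l = 9 - (10/1)t = 9 - 10t
for any integer t.

k = -6 + 7t, l = 9 - 10t for integer t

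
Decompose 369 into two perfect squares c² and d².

We need to find integers c, d > 0 such that c² + d² = 369.
Trying c = 12: d² = 369 - 12² = 369 - 144 = 225
d = 15
Check: 12² + 15² = 144 + 225 = 369 ✓

369 = 12² + 15²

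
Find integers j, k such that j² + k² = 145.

We need to find integers j, k > 0 such that j² + k² = 145.
Trying j = 1: k² = 145 - 1² = 145 - 1 = 144
k = 12
Check: 1² + 12² = 1 + 144 = 145 ✓

145 = 1² + 12²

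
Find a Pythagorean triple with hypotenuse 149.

We need a² + b² = 149² = 22201.
Trying: 51² + 140² = 2601 + 19600 = 22201 ✓

(51, 140, 149)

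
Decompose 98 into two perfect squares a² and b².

We need to find integers a, b > 0 such that a² + b² = 98.
Trying a = 7: b² = 98 - 7² = 98 - 49 = 49
b = 7
Check: 7² + 7² = 49 + 49 = 98 ✓

98 = 7² + 7²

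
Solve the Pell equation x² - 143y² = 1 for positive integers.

We seek the smallest positive integers (x, y) with x² - 143y² = 1, i.e., x² = 143y² + 1.
Try successive y values:
y = 1: x² = 143·1² + 1 = 144, x = 12 ✓

Verify: 12² - 143·1² = 144 - 143 = 1 ✓

x = 12, y = 1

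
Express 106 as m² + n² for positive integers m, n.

We need to find integers m, n > 0 such that m² + n² = 106.
Trying m = 5: n² = 106 - 5² = 106 - 25 = 81
n = 9
Check: 5² + 9² = 25 + 81 = 106 ✓

106 = 5² + 9²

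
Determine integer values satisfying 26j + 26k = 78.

Step 1: Check solvability.
gcd(26, 26) = 26
Since 26 divides 78, solutions exist.

Step 2: Apply extended Euclidean algorithm to find gcd.
We find integers such that 26*x0 + 26*y0 = 26

Step 3: Scale the particular solution.
Multiply by 78/26 = 3:
j = 0, k = 3

Step 4: Verify.
26*(0) + 26*(3) = 78 = 78 ✓

j = 0, k = 3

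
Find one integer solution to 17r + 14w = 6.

Step 1: Check solvability.
gcd(17, 14) = 1
Since 1 divides 6, solutions exist.

Step 2: Apply extended Euclidean algorithm to find gcd.
We find integers such that 17*x0 + 14*y0 = 1

Step 3: Scale the particular solution.
Multiply by 6/1 = 6:
r = 30, w = -36

Step 4: Verify.
17*(30) + 14*(-36) = 6 = 6 ✓

r = 30, w = -36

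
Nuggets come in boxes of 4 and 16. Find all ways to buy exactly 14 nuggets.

We need non-negative integers (x, y) with 4x + 16y = 14.
For each x in 0..3, check if 14 - 4x is a non-negative multiple of 16.
No x yields an integer y ≥ 0.

No solution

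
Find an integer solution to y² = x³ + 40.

Try small integer x values and check whether x³ + 40 is a perfect square.
x = 6: x³ + 40 = 6³ + 40 = 216 + 40 = 256
Is 256 a perfect square? 16² = 256 ✓
So (x, y) = (6, 16) is a solution.

x = 6, y = 16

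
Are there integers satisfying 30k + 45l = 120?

Step 1: Compute gcd(30, 45).
gcd(30, 45) = 15

Step 2: Check divisibility.
Does 15 divide 120? 120 = 15 x 8, so yes.

By the theorem on linear Diophantine equations, 30k + 45l = 120 has integer solutions if and only if gcd(30, 45) divides 120. Since 15 | 120, solutions exist.

Yes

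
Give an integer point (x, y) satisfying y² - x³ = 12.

Try small integer x values and check whether x³ + 12 is a perfect square.
x = 13: x³ + 12 = 13³ + 12 = 2197 + 12 = 2209
Is 2209 a perfect square? 47² = 2209 ✓
So (x, y) = (13, 47) is a solution.

x = 13, y = 47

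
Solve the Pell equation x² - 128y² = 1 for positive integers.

We seek the smallest positive integers (x, y) with x² - 128y² = 1, i.e., x² = 128y² + 1.
Try successive y values:
y = 1: x² = 128·1² + 1 = 129, not a perfect square
y = 2: x² = 128·2² + 1 = 513, not a perfect square
y = 3: x² = 128·3² + 1 = 1153, not a perfect square
... continuing the search (or via continued fractions) ...
y = 51: x² = 128·51² + 1 = 332929, x = 577 ✓

Verify: 577² - 128·51² = 332929 - 332928 = 1 ✓

x = 577, y = 51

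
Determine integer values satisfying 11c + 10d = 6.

Step 1: Check solvability.
gcd(11, 10) = 1
Since 1 divides 6, solutions exist.

Step 2: Apply extended Euclidean algorithm to find gcd.
We find integers such that 11*x0 + 10*y0 = 1

Step 3: Scale the particular solution.
Multiply by 6/1 = 6:
c = 6, d = -6

Step 4: Verify.
11*(6) + 10*(-6) = 6 = 6 ✓

c = 6, d = -6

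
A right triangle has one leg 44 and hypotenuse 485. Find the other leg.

a² = c² - b² = 235225 - 1936 = 233289
a = 483

483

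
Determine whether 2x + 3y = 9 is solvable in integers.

Step 1: Compute gcd(2, 3).
gcd(2, 3) = 1

Step 2: Check divisibility.
Does 1 divide 9? 9 = 1 x 9, so yes.

By the theorem on linear Diophantine equations, 2x + 3y = 9 has integer solutions if and only if gcd(2, 3) divides 9. Since 1 | 9, solutions exist.

Yes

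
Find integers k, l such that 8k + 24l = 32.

Step 1: Check solvability.
gcd(8, 24) = 8
Since 8 divides 32, solutions exist.

Step 2: Apply extended Euclidean algorithm to find gcd.
We find integers such that 8*x0 + 24*y0 = 8

Step 3: Scale the particular solution.
Multiply by 32/8 = 4:
k = 4, l = 0

Step 4: Verify.
8*(4) + 24*(0) = 32 = 32 ✓

k = 4, l = 0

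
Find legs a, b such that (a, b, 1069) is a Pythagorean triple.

We need a² + b² = 1069² = 1142761.
Trying: 731² + 780² = 534361 + 608400 = 1142761 ✓

(731, 780, 1069)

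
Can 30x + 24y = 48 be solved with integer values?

Step 1: Compute gcd(30, 24).
gcd(30, 24) = 6

Step 2: Check divisibility.
Does 6 divide 48? 48 = 6 x 8, so yes.

By the theorem on linear Diophantine equations, 30x + 24y = 48 has integer solutions if and only if gcd(30, 24) divides 48. Since 6 | 48, solutions exist.

Yes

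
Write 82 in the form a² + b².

We need to find integers a, b > 0 such that a² + b² = 82.
Trying a = 1: b² = 82 - 1² = 82 - 1 = 81
b = 9
Check: 1² + 9² = 1 + 81 = 82 ✓

82 = 1² + 9²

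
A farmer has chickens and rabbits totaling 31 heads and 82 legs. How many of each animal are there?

Let c = chickens, r = rabbits.
Heads: c + r = 31
Legs: 2c + 4r = 82
From the first equation, c = 31 - r. Substitute:
2(31 - r) + 4r = 82
62 + 2r = 82
r = (82 - 62)/2 = 10
c = 31 - 10 = 21

Chickens: 21, Rabbits: 10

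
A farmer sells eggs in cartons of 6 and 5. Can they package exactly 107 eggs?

We need non-negative a, b with 6a + 5b = 107.
gcd(6, 5) = 1 divides 107.
Try a = 2: 5b = 107 - 12 = 95, so b = 19.
One way: 2 cartons of 6 and 19 cartons of 5.

Yes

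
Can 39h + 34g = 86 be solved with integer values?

Step 1: Compute gcd(39, 34).
gcd(39, 34) = 1

Step 2: Check divisibility.
Does 1 divide 86? 86 = 1 x 86, so yes.

By the theorem on linear Diophantine equations, 39h + 34g = 86 has integer solutions if and only if gcd(39, 34) divides 86. Since 1 | 86, solutions exist.

Yes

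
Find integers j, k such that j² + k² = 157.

We need to find integers j, k > 0 such that j² + k² = 157.
Trying j = 6: k² = 157 - 6² = 157 - 36 = 121
k = 11
Check: 6² + 11² = 36 + 121 = 157 ✓

157 = 6² + 11²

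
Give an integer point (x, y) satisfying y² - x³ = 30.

Try small integer x values and check whether x³ + 30 is a perfect square.
x = 19: x³ + 30 = 19³ + 30 = 6859 + 30 = 6889
Is 6889 a perfect square? 83² = 6889 ✓
So (x, y) = (19, 83) is a solution.

x = 19, y = 83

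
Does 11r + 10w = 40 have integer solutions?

Step 1: Compute gcd(11, 10).
gcd(11, 10) = 1

Step 2: Check divisibility.
Does 1 divide 40? 40 = 1 x 40, so yes.

By the theorem on linear Diophantine equations, 11r + 10w = 40 has integer solutions if and only if gcd(11, 10) divides 40. Since 1 | 40, solutions exist.

Yes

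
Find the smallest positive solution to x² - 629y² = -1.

We need x² = 629y² - 1. Try successive y:
y = 1: x² = 629·1² - 1 = 628, not a perfect square
y = 2: x² = 629·2² - 1 = 2515, not a perfect square
y = 3: x² = 629·3² - 1 = 5660, not a perfect square
...
y = 313: x² = 629·313² - 1 = 61622500 = 7850² ✓
Check: 7850² - 629·313² = 61622500 - 61622501 = -1 ✓

x = 7850, y = 313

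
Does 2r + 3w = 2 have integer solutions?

Step 1: Compute gcd(2, 3).
gcd(2, 3) = 1

Step 2: Check divisibility.
Does 1 divide 2? 2 = 1 x 2, so yes.

By the theorem on linear Diophantine equations, 2r + 3w = 2 has integer solutions if and only if gcd(2, 3) divides 2. Since 1 | 2, solutions exist.

Yes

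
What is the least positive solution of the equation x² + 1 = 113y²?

We need x² = 113y² - 1. Try successive y:
y = 1: x² = 113·1² - 1 = 112, not a perfect square
y = 2: x² = 113·2² - 1 = 451, not a perfect square
y = 3: x² = 113·3² - 1 = 1016, not a perfect square
...
y = 73: x² = 113·73² - 1 = 602176 = 776² ✓
Check: 776² - 113·73² = 602176 - 602177 = -1 ✓

x = 776, y = 73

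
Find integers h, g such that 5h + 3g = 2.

Step 1: Check solvability.
gcd(5, 3) = 1
Since 1 divides 2, solutions exist.

Step 2: Apply extended Euclidean algorithm to find gcd.
We find integers such that 5*x0 + 3*y0 = 1

Step 3: Scale the particular solution.
Multiply by 2/1 = 2:
h = -2, g = 4

Step 4: Verify.
5*(-2) + 3*(4) = 2 = 2 ✓

h = -2, g = 4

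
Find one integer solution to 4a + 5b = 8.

Step 1: Check solvability.
gcd(4, 5) = 1
Since 1 divides 8, solutions exist.

Step 2: Apply extended Euclidean algorithm to find gcd.
We find integers such that 4*x0 + 5*y0 = 1

Step 3: Scale the particular solution.
Multiply by 8/1 = 8:
a = -8, b = 8

Step 4: Verify.
4*(-8) + 5*(8) = 8 = 8 ✓

a = -8, b = 8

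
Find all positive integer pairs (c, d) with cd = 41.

The positive divisors of 41 are: 1, 41.
Each divisor d gives the pair (d, 41/d):
(1, 41), (41, 1)

(1, 41), (41, 1)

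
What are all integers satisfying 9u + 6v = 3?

Step 1: Compute gcd(9, 6) = 3.
Since 3 divides 3, solutions exist.

Step 2: Find a particular solution using extended Euclidean algorithm.
We get u₀ = 1, v₀ = -1.
Check: 9*1 + 6*-1 = 3 = 3 ✓

Step 3: Write the general solution.
u = 1 + (6/3)t = 1 + 2t
v = -1 - (9/3)t = -1 - 3t
for any integer t.

u = 1 + 2t, v = -1 - 3t for integer t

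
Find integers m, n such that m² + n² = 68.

We need to find integers m, n > 0 such that m² + n² = 68.
Trying m = 2: n² = 68 - 2² = 68 - 4 = 64
n = 8
Check: 2² + 8² = 4 + 64 = 68 ✓

68 = 2² + 8²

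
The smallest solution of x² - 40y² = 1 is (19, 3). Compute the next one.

Solutions to x² - Dy² = 1 are generated by powers of (x₀ + y₀√D).
The next solution satisfies x₁ + y₁√40 = (x₀ + y₀√40)², giving:
x₁ = x₀² + 40y₀² = 19² + 40·3² = 361 + 360 = 721
y₁ = 2x₀y₀ = 2·19·3 = 114

Verify: 721² - 40·114² = 519841 - 519840 = 1 ✓

x = 721, y = 114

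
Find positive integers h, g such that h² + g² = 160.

Search for h with 160 - h² a perfect square.
h = 4: 160 - 4² = 160 - 16 = 144 = 12² ✓
So h = 4, g = 12.

h = 4, g = 12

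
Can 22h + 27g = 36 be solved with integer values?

Step 1: Compute gcd(22, 27).
gcd(22, 27) = 1

Step 2: Check divisibility.
Does 1 divide 36? 36 = 1 x 36, so yes.

By the theorem on linear Diophantine equations, 22h + 27g = 36 has integer solutions if and only if gcd(22, 27) divides 36. Since 1 | 36, solutions exist.

Yes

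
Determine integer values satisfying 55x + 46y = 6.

Step 1: Check solvability.
gcd(55, 46) = 1
Since 1 divides 6, solutions exist.

Step 2: Apply extended Euclidean algorithm to find gcd.
We find integers such that 55*x0 + 46*y0 = 1

Step 3: Scale the particular solution.
Multiply by 6/1 = 6:
x = -30, y = 36

Step 4: Verify.
55*(-30) + 46*(36) = 6 = 6 ✓

x = -30, y = 36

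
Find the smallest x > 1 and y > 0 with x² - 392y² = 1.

We seek the smallest positive integers (x, y) with x² - 392y² = 1, i.e., x² = 392y² + 1.
Try successive y values:
y = 1: x² = 392·1² + 1 = 393, not a perfect square
y = 2: x² = 392·2² + 1 = 1569, not a perfect square
y = 3: x² = 392·3² + 1 = 3529, not a perfect square
... continuing the search (or via continued fractions) ...
y = 5: x² = 392·5² + 1 = 9801, x = 99 ✓

Verify: 99² - 392·5² = 9801 - 9800 = 1 ✓

x = 99, y = 5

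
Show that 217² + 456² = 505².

Compute a² + b²:
217² + 456² = 47089 + 207936 = 255025
Compute c²:
505² = 255025
Since 255025 = 255025, it is a Pythagorean triple.

Yes, it is a Pythagorean triple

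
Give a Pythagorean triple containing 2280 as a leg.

We need the other leg and hypotenuse such that 2280² + x² = c².
Take x = 1078, c = 2522: 2280² + 1078² = 5198400 + 1162084 = 6360484 = 2522² ✓
Triple: (1078, 2280, 2522)

(1078, 2280, 2522)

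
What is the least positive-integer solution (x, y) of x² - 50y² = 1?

We seek the smallest positive integers (x, y) with x² - 50y² = 1, i.e., x² = 50y² + 1.
Try successive y values:
y = 1: x² = 50·1² + 1 = 51, not a perfect square
y = 2: x² = 50·2² + 1 = 201, not a perfect square
y = 3: x² = 50·3² + 1 = 451, not a perfect square
... continuing the search (or via continued fractions) ...
y = 14: x² = 50·14² + 1 = 9801, x = 99 ✓

Verify: 99² - 50·14² = 9801 - 9800 = 1 ✓

x = 99, y = 14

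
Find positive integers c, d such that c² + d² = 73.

Search for c with 73 - c² a perfect square.
c = 3: 73 - 3² = 73 - 9 = 64 = 8² ✓
So c = 3, d = 8.

c = 3, d = 8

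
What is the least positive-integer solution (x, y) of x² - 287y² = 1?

We seek the smallest positive integers (x, y) with x² - 287y² = 1, i.e., x² = 287y² + 1.
Try successive y values:
y = 1: x² = 287·1² + 1 = 288, not a perfect square
y = 2: x² = 287·2² + 1 = 1149, not a perfect square
y = 3: x² = 287·3² + 1 = 2584, not a perfect square
... continuing the search (or via continued fractions) ...
y = 17: x² = 287·17² + 1 = 82944, x = 288 ✓

Verify: 288² - 287·17² = 82944 - 82943 = 1 ✓

x = 288, y = 17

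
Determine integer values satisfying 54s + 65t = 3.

Step 1: Check solvability.
gcd(54, 65) = 1
Since 1 divides 3, solutions exist.

Step 2: Apply extended Euclidean algorithm to find gcd.
We find integers such that 54*x0 + 65*y0 = 1

Step 3: Scale the particular solution.
Multiply by 3/1 = 3:
s = -18, t = 15

Step 4: Verify.
54*(-18) + 65*(15) = 3 = 3 ✓

s = -18, t = 15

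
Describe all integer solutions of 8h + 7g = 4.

Step 1: Compute gcd(8, 7) = 1.
Since 1 divides 4, solutions exist.

Step 2: Find a particular solution using extended Euclidean algorithm.
We get h₀ = 4, g₀ = -4.
Check: 8*4 + 7*-4 = 4 = 4 ✓

Step 3: Write the general solution.
h = 4 + (7/1)t = 4 + 7t
g = -4 - (8/1)t = -4 - 8t
for any integer t.

h = 4 + 7t, g = -4 - 8t for integer t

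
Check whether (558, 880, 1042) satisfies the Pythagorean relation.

Compute a² + b²:
558² + 880² = 311364 + 774400 = 1085764
Compute c²:
1042² = 1085764
Since 1085764 = 1085764, it is a Pythagorean triple.

Yes, it is a Pythagorean triple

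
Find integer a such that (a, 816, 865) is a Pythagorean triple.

a² = c² - b² = 865² - 816² = 748225 - 665856 = 82369
a = sqrt(82369) = 287

287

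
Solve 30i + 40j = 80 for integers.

Step 1: Check solvability.
gcd(30, 40) = 10
Since 10 divides 80, solutions exist.

Step 2: Apply extended Euclidean algorithm to find gcd.
We find integers such that 30*x0 + 40*y0 = 10

Step 3: Scale the particular solution.
Multiply by 80/10 = 8:
i = -8, j = 8

Step 4: Verify.
30*(-8) + 40*(8) = 80 = 80 ✓

i = -8, j = 8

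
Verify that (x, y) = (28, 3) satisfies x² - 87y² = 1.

Compute x² = 28² = 784
Compute 87y² = 87·3² = 87·9 = 783
x² - 87y² = 784 - 783 = 1
Since this equals 1, (28, 3) is a solution.

Yes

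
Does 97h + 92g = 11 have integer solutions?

Step 1: Compute gcd(97, 92).
gcd(97, 92) = 1

Step 2: Check divisibility.
Does 1 divide 11? 11 = 1 x 11, so yes.

By the theorem on linear Diophantine equations, 97h + 92g = 11 has integer solutions if and only if gcd(97, 92) divides 11. Since 1 | 11, solutions exist.

Yes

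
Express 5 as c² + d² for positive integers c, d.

We need to find integers c, d > 0 such that c² + d² = 5.
Trying c = 1: d² = 5 - 1² = 5 - 1 = 4
d = 2
Check: 1² + 2² = 1 + 4 = 5 ✓

5 = 1² + 2²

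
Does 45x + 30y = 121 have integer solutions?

Step 1: Compute gcd(45, 30).
gcd(45, 30) = 15

Step 2: Check divisibility.
Does 15 divide 121? 121 = 15 x 8 + 1, so no.

By the theorem on linear Diophantine equations, 45x + 30y = 121 has integer solutions if and only if gcd(45, 30) divides 121. Since 15 does not divide 121, no solutions exist.

No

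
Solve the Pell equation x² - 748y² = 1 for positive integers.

We seek the smallest positive integers (x, y) with x² - 748y² = 1, i.e., x² = 748y² + 1.
Try successive y values:
y = 1: x² = 748·1² + 1 = 749, not a perfect square
y = 2: x² = 748·2² + 1 = 2993, not a perfect square
y = 3: x² = 748·3² + 1 = 6733, not a perfect square
... continuing the search (or via continued fractions) ...
y = 206886: x² = 748·206886² + 1 = 32015759113009, x = 5658247 ✓

Verify: 5658247² - 748·206886² = 32015759113009 - 32015759113008 = 1 ✓

x = 5658247, y = 206886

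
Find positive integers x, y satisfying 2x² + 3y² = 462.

Try small values of x and check whether (462 - 2x²)/3 is a perfect square.
x = 9: 2·9² = 162, so 3y² = 462 - 162 = 300, giving y² = 100, y = 10.
Check: 2·9² + 3·10² = 162 + 300 = 462 ✓

x = 9, y = 10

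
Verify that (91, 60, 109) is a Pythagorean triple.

Compute a² + b²:
91² + 60² = 8281 + 3600 = 11881
Compute c²:
109² = 11881
Since 11881 = 11881, it is a Pythagorean triple.

Yes, it is a Pythagorean triple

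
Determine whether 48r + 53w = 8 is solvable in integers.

Step 1: Compute gcd(48, 53).
gcd(48, 53) = 1

Step 2: Check divisibility.
Does 1 divide 8? 8 = 1 x 8, so yes.

By the theorem on linear Diophantine equations, 48r + 53w = 8 has integer solutions if and only if gcd(48, 53) divides 8. Since 1 | 8, solutions exist.

Yes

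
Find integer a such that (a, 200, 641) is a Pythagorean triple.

a² = c² - b² = 641² - 200² = 410881 - 40000 = 370881
a = sqrt(370881) = 609

609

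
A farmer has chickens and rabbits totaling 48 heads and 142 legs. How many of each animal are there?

Let c = chickens, r = rabbits.
Heads: c + r = 48
Legs: 2c + 4r = 142
From the first equation, c = 48 - r. Substitute:
2(48 - r) + 4r = 142
96 + 2r = 142
r = (142 - 96)/2 = 23
c = 48 - 23 = 25

Chickens: 25, Rabbits: 23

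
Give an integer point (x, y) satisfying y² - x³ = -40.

Try small integer x values and check whether x³ - 40 is a perfect square.
x = 14: x³ - 40 = 14³ - 40 = 2744 - 40 = 2704
Is 2704 a perfect square? 52² = 2704 ✓
So (x, y) = (14, 52) is a solution.

x = 14, y = 52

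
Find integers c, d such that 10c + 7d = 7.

Step 1: Check solvability.
gcd(10, 7) = 1
Since 1 divides 7, solutions exist.

Step 2: Apply extended Euclidean algorithm to find gcd.
We find integers such that 10*x0 + 7*y0 = 1

Step 3: Scale the particular solution.
Multiply by 7/1 = 7:
c = -14, d = 21

Step 4: Verify.
10*(-14) + 7*(21) = 7 = 7 ✓

c = -14, d = 21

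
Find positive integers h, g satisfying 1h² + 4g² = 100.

Try small values of h and check whether (100 - 1h²)/4 is a perfect square.
h = 8: 1·8² = 64, so 4g² = 100 - 64 = 36, giving g² = 9, g = 3.
Check: 1·8² + 4·3² = 64 + 36 = 100 ✓

h = 8, g = 3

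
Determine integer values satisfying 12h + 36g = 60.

Step 1: Check solvability.
gcd(12, 36) = 12
Since 12 divides 60, solutions exist.

Step 2: Apply extended Euclidean algorithm to find gcd.
We find integers such that 12*x0 + 36*y0 = 12

Step 3: Scale the particular solution.
Multiply by 60/12 = 5:
h = 5, g = 0

Step 4: Verify.
12*(5) + 36*(0) = 60 = 60 ✓

h = 5, g = 0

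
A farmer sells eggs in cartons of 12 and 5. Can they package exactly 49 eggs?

We need non-negative a, b with 12a + 5b = 49.
gcd(12, 5) = 1 divides 49.
Try a = 2: 5b = 49 - 24 = 25, so b = 5.
One way: 2 cartons of 12 and 5 cartons of 5.

Yes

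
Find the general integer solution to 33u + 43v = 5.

Step 1: Compute gcd(33, 43) = 1.
Since 1 divides 5, solutions exist.

Step 2: Find a particular solution using extended Euclidean algorithm.
We get u₀ = -65, v₀ = 50.
Check: 33*-65 + 43*50 = 5 = 5 ✓

Step 3: Write the general solution.
u = -65 + (43/1)t = -65 + 43t
v = 50 - (33/1)t = 50 - 33t
for any integer t.

u = -65 + 43t, v = 50 - 33t for integer t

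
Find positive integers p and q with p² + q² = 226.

We need to find integers p, q > 0 such that p² + q² = 226.
Trying p = 1: q² = 226 - 1² = 226 - 1 = 225
q = 15
Check: 1² + 15² = 1 + 225 = 226 ✓

226 = 1² + 15²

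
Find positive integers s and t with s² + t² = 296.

We need to find integers s, t > 0 such that s² + t² = 296.
Trying s = 10: t² = 296 - 10² = 296 - 100 = 196
t = 14
Check: 10² + 14² = 100 + 196 = 296 ✓

296 = 10² + 14²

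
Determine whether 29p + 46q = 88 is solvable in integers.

Step 1: Compute gcd(29, 46).
gcd(29, 46) = 1

Step 2: Check divisibility.
Does 1 divide 88? 88 = 1 x 88, so yes.

By the theorem on linear Diophantine equations, 29p + 46q = 88 has integer solutions if and only if gcd(29, 46) divides 88. Since 1 | 88, solutions exist.

Yes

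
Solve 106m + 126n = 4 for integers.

Step 1: Check solvability.
gcd(106, 126) = 2
Since 2 divides 4, solutions exist.

Step 2: Apply extended Euclidean algorithm to find gcd.
We find integers such that 106*x0 + 126*y0 = 2

Step 3: Scale the particular solution.
Multiply by 4/2 = 2:
m = -38, n = 32

Step 4: Verify.
106*(-38) + 126*(32) = 4 = 4 ✓

m = -38, n = 32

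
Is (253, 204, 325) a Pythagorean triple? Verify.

Compute a² + b² = 253² + 204² = 64009 + 41616 = 105625
Compute c² = 325² = 105625
Since 105625 = 105625, confirmed.

Yes, it is a Pythagorean triple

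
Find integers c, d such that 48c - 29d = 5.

Step 1: Check solvability.
gcd(48, 29) = 1
Since 1 divides 5, solutions exist.

Step 2: Apply extended Euclidean algorithm to find gcd.
We find integers such that 48*x0 + 29*y0 = 1

Step 3: Scale the particular solution.
Multiply by 5/1 = 5:
c = -15, d = -25

Step 4: Verify.
48*(-15) - 29*(-25) = 5 = 5 ✓

c = -15, d = -25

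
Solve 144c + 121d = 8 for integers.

Step 1: Check solvability.
gcd(144, 121) = 1
Since 1 divides 8, solutions exist.

Step 2: Apply extended Euclidean algorithm to find gcd.
We find integers such that 144*x0 + 121*y0 = 1

Step 3: Scale the particular solution.
Multiply by 8/1 = 8:
c = -168, d = 200

Step 4: Verify.
144*(-168) + 121*(200) = 8 = 8 ✓

c = -168, d = 200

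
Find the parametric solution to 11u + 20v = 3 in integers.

Step 1: Compute gcd(11, 20) = 1.
Since 1 divides 3, solutions exist.

Step 2: Find a particular solution using extended Euclidean algorithm.
We get u₀ = -27, v₀ = 15.
Check: 11*-27 + 20*15 = 3 = 3 ✓

Step 3: Write the general solution.
u = -27 + (20/1)t = -27 + 20t
v = 15 - (11/1)t = 15 - 11t
for any integer t.

u = -27 + 20t, v = 15 - 11t for integer t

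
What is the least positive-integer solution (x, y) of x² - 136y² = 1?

We seek the smallest positive integers (x, y) with x² - 136y² = 1, i.e., x² = 136y² + 1.
Try successive y values:
y = 1: x² = 136·1² + 1 = 137, not a perfect square
y = 2: x² = 136·2² + 1 = 545, not a perfect square
y = 3: x² = 136·3² + 1 = 1225, x = 35 ✓

Verify: 35² - 136·3² = 1225 - 1224 = 1 ✓

x = 35, y = 3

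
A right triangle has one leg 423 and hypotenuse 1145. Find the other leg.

b² = c² - a² = 1311025 - 178929 = 1132096
b = 1064

1064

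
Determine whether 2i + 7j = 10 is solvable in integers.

Step 1: Compute gcd(2, 7).
gcd(2, 7) = 1

Step 2: Check divisibility.
Does 1 divide 10? 10 = 1 x 10, so yes.

By the theorem on linear Diophantine equations, 2i + 7j = 10 has integer solutions if and only if gcd(2, 7) divides 10. Since 1 | 10, solutions exist.

Yes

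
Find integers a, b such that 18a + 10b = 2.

Step 1: Check solvability.
gcd(18, 10) = 2
Since 2 divides 2, solutions exist.

Step 2: Apply extended Euclidean algorithm to find gcd.
We find integers such that 18*x0 + 10*y0 = 2

Step 3: Scale the particular solution.
Multiply by 2/2 = 1:
a = -1, b = 2

Step 4: Verify.
18*(-1) + 10*(2) = 2 = 2 ✓

a = -1, b = 2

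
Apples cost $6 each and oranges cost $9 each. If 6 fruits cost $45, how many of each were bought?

Let a = apples, o = oranges.
a + o = 6
6a + 9o = 45
Substitute o = 6 - a:
6a + 9(6 - a) = 45
(6 - 9)a = 45 - 54
-3a = -9
a = 3, o = 6 - 3 = 3

Apples: 3, Oranges: 3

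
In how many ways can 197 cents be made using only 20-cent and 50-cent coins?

We need non-negative integers (x, y) with 20x + 50y = 197.
For each x from 0 to 9, check if (197 - 20x) is a non-negative multiple of 50.
Solutions (x, y): none
Count: 0

0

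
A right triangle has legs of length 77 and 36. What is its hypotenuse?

c² = a² + b² = 77² + 36² = 5929 + 1296 = 7225
c = 85

85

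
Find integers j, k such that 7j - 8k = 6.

Step 1: Check solvability.
gcd(7, 8) = 1
Since 1 divides 6, solutions exist.

Step 2: Apply extended Euclidean algorithm to find gcd.
We find integers such that 7*x0 + 8*y0 = 1

Step 3: Scale the particular solution.
Multiply by 6/1 = 6:
j = -6, k = -6

Step 4: Verify.
7*(-6) - 8*(-6) = 6 = 6 ✓

j = -6, k = -6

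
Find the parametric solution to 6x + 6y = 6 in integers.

Step 1: Compute gcd(6, 6) = 6.
Since 6 divides 6, solutions exist.

Step 2: Find a particular solution using extended Euclidean algorithm.
We get x₀ = 0, y₀ = 1.
Check: 6*0 + 6*1 = 6 = 6 ✓

Step 3: Write the general solution.
x = 0 + (6/6)t = 0 + 1t
y = 1 - (6/6)t = 1 - 1t
for any integer t.

x = 0 + 1t, y = 1 - 1t for integer t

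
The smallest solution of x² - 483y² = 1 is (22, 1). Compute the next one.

Solutions to x² - Dy² = 1 are generated by powers of (x₀ + y₀√D).
The next solution satisfies x₁ + y₁√483 = (x₀ + y₀√483)², giving:
x₁ = x₀² + 483y₀² = 22² + 483·1² = 484 + 483 = 967
y₁ = 2x₀y₀ = 2·22·1 = 44

Verify: 967² - 483·44² = 935089 - 935088 = 1 ✓

x = 967, y = 44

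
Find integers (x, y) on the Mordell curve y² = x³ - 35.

Try small integer x values and check whether x³ - 35 is a perfect square.
x = 11: x³ - 35 = 11³ - 35 = 1331 - 35 = 1296
Is 1296 a perfect square? 36² = 1296 ✓
So (x, y) = (11, -36) is a solution.

x = 11, y = -36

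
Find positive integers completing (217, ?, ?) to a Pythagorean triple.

We need the other leg and hypotenuse such that 217² + x² = c².
Take x = 456, c = 505: 217² + 456² = 47089 + 207936 = 255025 = 505² ✓
Triple: (217, 456, 505)

(217, 456, 505)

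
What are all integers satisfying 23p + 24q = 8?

Step 1: Compute gcd(23, 24) = 1.
Since 1 divides 8, solutions exist.

Step 2: Find a particular solution using extended Euclidean algorithm.
We get p₀ = -8, q₀ = 8.
Check: 23*-8 + 24*8 = 8 = 8 ✓

Step 3: Write the general solution.
p = -8 + (24/1)t = -8 + 24t
q = 8 - (23/1)t = 8 - 23t
for any integer t.

p = -8 + 24t, q = 8 - 23t for integer t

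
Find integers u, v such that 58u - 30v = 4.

Step 1: Check solvability.
gcd(58, 30) = 2
Since 2 divides 4, solutions exist.

Step 2: Apply extended Euclidean algorithm to find gcd.
We find integers such that 58*x0 + 30*y0 = 2

Step 3: Scale the particular solution.
Multiply by 4/2 = 2:
u = -2, v = -4

Step 4: Verify.
58*(-2) - 30*(-4) = 4 = 4 ✓

u = -2, v = -4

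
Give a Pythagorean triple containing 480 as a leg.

We need the other leg and hypotenuse such that 480² + x² = c².
Take x = 476, c = 676: 480² + 476² = 230400 + 226576 = 456976 = 676² ✓
Triple: (476, 480, 676)

(476, 480, 676)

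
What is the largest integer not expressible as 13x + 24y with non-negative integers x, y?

For two coprime denominations a and b, the Frobenius number (largest value not representable as a non-negative combination) is ab - a - b.
Here gcd(13, 24) = 1, so they are coprime.
F(13, 24) = 13·24 - 13 - 24 = 312 - 37 = 275

275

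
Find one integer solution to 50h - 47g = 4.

Step 1: Check solvability.
gcd(50, 47) = 1
Since 1 divides 4, solutions exist.

Step 2: Apply extended Euclidean algorithm to find gcd.
We find integers such that 50*x0 + 47*y0 = 1

Step 3: Scale the particular solution.
Multiply by 4/1 = 4:
h = 64, g = 68

Step 4: Verify.
50*(64) - 47*(68) = 4 = 4 ✓

h = 64, g = 68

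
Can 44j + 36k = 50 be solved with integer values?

Step 1: Compute gcd(44, 36).
gcd(44, 36) = 4

Step 2: Check divisibility.
Does 4 divide 50? 50 = 4 x 12 + 2, so no.

By the theorem on linear Diophantine equations, 44j + 36k = 50 has integer solutions if and only if gcd(44, 36) divides 50. Since 4 does not divide 50, no solutions exist.

No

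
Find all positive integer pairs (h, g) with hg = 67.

The positive divisors of 67 are: 1, 67.
Each divisor d gives the pair (d, 67/d):
(1, 67), (67, 1)

(1, 67), (67, 1)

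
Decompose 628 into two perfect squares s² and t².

We need to find integers s, t > 0 such that s² + t² = 628.
Trying s = 12: t² = 628 - 12² = 628 - 144 = 484
t = 22
Check: 12² + 22² = 144 + 484 = 628 ✓

628 = 12² + 22²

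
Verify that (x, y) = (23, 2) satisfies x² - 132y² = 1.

Compute x² = 23² = 529
Compute 132y² = 132·2² = 132·4 = 528
x² - 132y² = 529 - 528 = 1
Since this equals 1, (23, 2) is a solution.

Yes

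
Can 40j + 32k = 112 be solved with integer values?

Step 1: Compute gcd(40, 32).
gcd(40, 32) = 8

Step 2: Check divisibility.
Does 8 divide 112? 112 = 8 x 14, so yes.

By the theorem on linear Diophantine equations, 40j + 32k = 112 has integer solutions if and only if gcd(40, 32) divides 112. Since 8 | 112, solutions exist.

Yes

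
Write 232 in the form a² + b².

We need to find integers a, b > 0 such that a² + b² = 232.
Trying a = 6: b² = 232 - 6² = 232 - 36 = 196
b = 14
Check: 6² + 14² = 36 + 196 = 232 ✓

232 = 6² + 14²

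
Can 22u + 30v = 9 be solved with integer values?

Step 1: Compute gcd(22, 30).
gcd(22, 30) = 2

Step 2: Check divisibility.
Does 2 divide 9? 9 = 2 x 4 + 1, so no.

By the theorem on linear Diophantine equations, 22u + 30v = 9 has integer solutions if and only if gcd(22, 30) divides 9. Since 2 does not divide 9, no solutions exist.

No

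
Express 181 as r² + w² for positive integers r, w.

We need to find integers r, w > 0 such that r² + w² = 181.
Trying r = 9: w² = 181 - 9² = 181 - 81 = 100
w = 10
Check: 9² + 10² = 81 + 100 = 181 ✓

181 = 9² + 10²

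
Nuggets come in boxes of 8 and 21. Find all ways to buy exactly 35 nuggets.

We need non-negative integers (x, y) with 8x + 21y = 35.
For each x in 0..4, check if 35 - 8x is a non-negative multiple of 21.
No x yields an integer y ≥ 0.

No solution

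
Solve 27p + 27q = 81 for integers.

Step 1: Check solvability.
gcd(27, 27) = 27
Since 27 divides 81, solutions exist.

Step 2: Apply extended Euclidean algorithm to find gcd.
We find integers such that 27*x0 + 27*y0 = 27

Step 3: Scale the particular solution.
Multiply by 81/27 = 3:
p = 0, q = 3

Step 4: Verify.
27*(0) + 27*(3) = 81 = 81 ✓

p = 0, q = 3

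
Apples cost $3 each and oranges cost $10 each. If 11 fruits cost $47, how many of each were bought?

Let a = apples, o = oranges.
a + o = 11
3a + 10o = 47
Substitute o = 11 - a:
3a + 10(11 - a) = 47
(3 - 10)a = 47 - 110
-7a = -63
a = 9, o = 11 - 9 = 2

Apples: 9, Oranges: 2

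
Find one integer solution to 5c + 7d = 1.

Step 1: Check solvability.
gcd(5, 7) = 1
Since 1 divides 1, solutions exist.

Step 2: Apply extended Euclidean algorithm to find gcd.
We find integers such that 5*x0 + 7*y0 = 1

Step 3: Scale the particular solution.
Multiply by 1/1 = 1:
c = 3, d = -2

Step 4: Verify.
5*(3) + 7*(-2) = 1 = 1 ✓

c = 3, d = -2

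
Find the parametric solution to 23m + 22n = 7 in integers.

Step 1: Compute gcd(23, 22) = 1.
Since 1 divides 7, solutions exist.

Step 2: Find a particular solution using extended Euclidean algorithm.
We get m₀ = 7, n₀ = -7.
Check: 23*7 + 22*-7 = 7 = 7 ✓

Step 3: Write the general solution.
m = 7 + (22/1)t = 7 + 22t
n = -7 - (23/1)t = -7 - 23t
for any integer t.

m = 7 + 22t, n = -7 - 23t for integer t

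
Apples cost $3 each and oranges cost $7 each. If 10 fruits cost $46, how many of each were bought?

Let a = apples, o = oranges.
a + o = 10
3a + 7o = 46
Substitute o = 10 - a:
3a + 7(10 - a) = 46
(3 - 7)a = 46 - 70
-4a = -24
a = 6, o = 10 - 6 = 4

Apples: 6, Oranges: 4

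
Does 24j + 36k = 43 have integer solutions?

Step 1: Compute gcd(24, 36).
gcd(24, 36) = 12

Step 2: Check divisibility.
Does 12 divide 43? 43 = 12 x 3 + 7, so no.

By the theorem on linear Diophantine equations, 24j + 36k = 43 has integer solutions if and only if gcd(24, 36) divides 43. Since 12 does not divide 43, no solutions exist.

No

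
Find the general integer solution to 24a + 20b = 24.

Step 1: Compute gcd(24, 20) = 4.
Since 4 divides 24, solutions exist.

Step 2: Find a particular solution using extended Euclidean algorithm.
We get a₀ = 6, b₀ = -6.
Check: 24*6 + 20*-6 = 24 = 24 ✓

Step 3: Write the general solution.
a = 6 + (20/4)t = 6 + 5t
b = -6 - (24/4)t = -6 - 6t
for any integer t.

a = 6 + 5t, b = -6 - 6t for integer t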